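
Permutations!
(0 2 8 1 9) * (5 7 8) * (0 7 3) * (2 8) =(0 8 1 9 7 2 5 3) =[8, 9, 5, 0, 4, 3, 6, 2, 1, 7]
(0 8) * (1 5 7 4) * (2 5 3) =[8, 3, 5, 2, 1, 7, 6, 4, 0] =(0 8)(1 3 2 5 7 4)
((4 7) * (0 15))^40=((0 15)(4 7))^40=(15)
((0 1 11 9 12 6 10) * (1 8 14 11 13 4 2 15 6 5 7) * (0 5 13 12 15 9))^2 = ((0 8 14 11)(1 12 13 4 2 9 15 6 10 5 7))^2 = (0 14)(1 13 2 15 10 7 12 4 9 6 5)(8 11)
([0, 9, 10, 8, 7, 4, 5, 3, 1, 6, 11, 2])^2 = [0, 6, 11, 1, 3, 7, 4, 8, 9, 5, 2, 10]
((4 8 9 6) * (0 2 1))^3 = ((0 2 1)(4 8 9 6))^3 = (4 6 9 8)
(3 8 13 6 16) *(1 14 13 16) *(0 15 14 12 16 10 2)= (0 15 14 13 6 1 12 16 3 8 10 2)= [15, 12, 0, 8, 4, 5, 1, 7, 10, 9, 2, 11, 16, 6, 13, 14, 3]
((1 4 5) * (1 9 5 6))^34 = (9)(1 4 6)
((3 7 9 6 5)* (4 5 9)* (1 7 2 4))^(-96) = (9)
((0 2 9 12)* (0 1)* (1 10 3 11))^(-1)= ((0 2 9 12 10 3 11 1))^(-1)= (0 1 11 3 10 12 9 2)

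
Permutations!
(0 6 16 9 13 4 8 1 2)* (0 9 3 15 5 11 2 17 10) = [6, 17, 9, 15, 8, 11, 16, 7, 1, 13, 0, 2, 12, 4, 14, 5, 3, 10] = (0 6 16 3 15 5 11 2 9 13 4 8 1 17 10)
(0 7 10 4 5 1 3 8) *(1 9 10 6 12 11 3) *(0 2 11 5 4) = (0 7 6 12 5 9 10)(2 11 3 8) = [7, 1, 11, 8, 4, 9, 12, 6, 2, 10, 0, 3, 5]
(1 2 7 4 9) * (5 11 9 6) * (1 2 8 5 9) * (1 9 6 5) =(1 8)(2 7 4 5 11 9) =[0, 8, 7, 3, 5, 11, 6, 4, 1, 2, 10, 9]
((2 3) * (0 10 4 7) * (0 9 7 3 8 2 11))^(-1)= (0 11 3 4 10)(2 8)(7 9)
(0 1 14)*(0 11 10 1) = [0, 14, 2, 3, 4, 5, 6, 7, 8, 9, 1, 10, 12, 13, 11] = (1 14 11 10)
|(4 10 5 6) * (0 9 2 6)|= 7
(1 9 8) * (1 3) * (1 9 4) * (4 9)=(1 9 8 3 4)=[0, 9, 2, 4, 1, 5, 6, 7, 3, 8]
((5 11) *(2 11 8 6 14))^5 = (2 14 6 8 5 11)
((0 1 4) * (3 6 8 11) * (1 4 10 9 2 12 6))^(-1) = (0 4)(1 3 11 8 6 12 2 9 10) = ((0 4)(1 10 9 2 12 6 8 11 3))^(-1)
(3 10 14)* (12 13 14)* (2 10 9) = (2 10 12 13 14 3 9) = [0, 1, 10, 9, 4, 5, 6, 7, 8, 2, 12, 11, 13, 14, 3]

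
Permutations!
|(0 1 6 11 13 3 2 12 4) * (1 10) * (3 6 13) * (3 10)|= 5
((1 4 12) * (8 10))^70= ((1 4 12)(8 10))^70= (1 4 12)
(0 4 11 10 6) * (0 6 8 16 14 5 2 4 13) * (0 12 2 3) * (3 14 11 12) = (0 13 3)(2 4 12)(5 14)(8 16 11 10) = [13, 1, 4, 0, 12, 14, 6, 7, 16, 9, 8, 10, 2, 3, 5, 15, 11]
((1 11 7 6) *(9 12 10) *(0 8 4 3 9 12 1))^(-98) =((0 8 4 3 9 1 11 7 6)(10 12))^(-98) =(12)(0 8 4 3 9 1 11 7 6)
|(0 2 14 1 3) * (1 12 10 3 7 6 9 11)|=30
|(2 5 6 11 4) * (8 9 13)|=15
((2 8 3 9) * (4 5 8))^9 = (2 8)(3 4)(5 9)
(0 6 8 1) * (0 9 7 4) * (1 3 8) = (0 6 1 9 7 4)(3 8) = [6, 9, 2, 8, 0, 5, 1, 4, 3, 7]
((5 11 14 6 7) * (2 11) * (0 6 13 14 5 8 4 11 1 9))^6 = ((0 6 7 8 4 11 5 2 1 9)(13 14))^6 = (14)(0 5 7 1 4)(2 8 9 11 6)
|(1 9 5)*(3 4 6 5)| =|(1 9 3 4 6 5)| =6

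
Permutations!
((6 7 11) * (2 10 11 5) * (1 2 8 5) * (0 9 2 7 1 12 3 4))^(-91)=(0 12 6 2 4 7 11 9 3 1 10)(5 8)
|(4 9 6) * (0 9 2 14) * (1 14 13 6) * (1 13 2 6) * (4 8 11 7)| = 5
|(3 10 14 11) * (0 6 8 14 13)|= 8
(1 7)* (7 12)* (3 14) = (1 12 7)(3 14) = [0, 12, 2, 14, 4, 5, 6, 1, 8, 9, 10, 11, 7, 13, 3]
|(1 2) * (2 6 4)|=|(1 6 4 2)|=4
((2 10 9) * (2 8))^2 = (2 9)(8 10)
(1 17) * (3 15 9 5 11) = [0, 17, 2, 15, 4, 11, 6, 7, 8, 5, 10, 3, 12, 13, 14, 9, 16, 1] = (1 17)(3 15 9 5 11)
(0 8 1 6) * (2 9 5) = (0 8 1 6)(2 9 5) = [8, 6, 9, 3, 4, 2, 0, 7, 1, 5]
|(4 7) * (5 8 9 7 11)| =|(4 11 5 8 9 7)| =6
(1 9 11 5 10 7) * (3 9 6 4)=(1 6 4 3 9 11 5 10 7)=[0, 6, 2, 9, 3, 10, 4, 1, 8, 11, 7, 5]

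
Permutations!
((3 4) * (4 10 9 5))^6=(3 10 9 5 4)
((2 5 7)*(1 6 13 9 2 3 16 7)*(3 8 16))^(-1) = (1 5 2 9 13 6)(7 16 8)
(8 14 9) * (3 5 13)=(3 5 13)(8 14 9)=[0, 1, 2, 5, 4, 13, 6, 7, 14, 8, 10, 11, 12, 3, 9]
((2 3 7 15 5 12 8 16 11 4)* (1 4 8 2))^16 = (2 5 7)(3 12 15)(8 16 11)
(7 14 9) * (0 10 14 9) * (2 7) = (0 10 14)(2 7 9) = [10, 1, 7, 3, 4, 5, 6, 9, 8, 2, 14, 11, 12, 13, 0]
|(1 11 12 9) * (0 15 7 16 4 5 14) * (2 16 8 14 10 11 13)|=|(0 15 7 8 14)(1 13 2 16 4 5 10 11 12 9)|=10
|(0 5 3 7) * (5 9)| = |(0 9 5 3 7)| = 5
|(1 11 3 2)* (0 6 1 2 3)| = |(0 6 1 11)| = 4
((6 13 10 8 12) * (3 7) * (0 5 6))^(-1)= ((0 5 6 13 10 8 12)(3 7))^(-1)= (0 12 8 10 13 6 5)(3 7)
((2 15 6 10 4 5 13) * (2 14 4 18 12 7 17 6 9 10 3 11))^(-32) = (2 15 9 10 18 12 7 17 6 3 11)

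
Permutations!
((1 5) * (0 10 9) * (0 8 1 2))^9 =((0 10 9 8 1 5 2))^9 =(0 9 1 2 10 8 5)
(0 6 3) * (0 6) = (3 6) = [0, 1, 2, 6, 4, 5, 3]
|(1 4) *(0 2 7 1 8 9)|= |(0 2 7 1 4 8 9)|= 7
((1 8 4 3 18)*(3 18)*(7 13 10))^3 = ((1 8 4 18)(7 13 10))^3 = (1 18 4 8)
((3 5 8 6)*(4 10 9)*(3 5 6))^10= (3 5)(4 10 9)(6 8)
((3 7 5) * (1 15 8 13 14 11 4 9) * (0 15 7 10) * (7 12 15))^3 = ((0 7 5 3 10)(1 12 15 8 13 14 11 4 9))^3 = (0 3 7 10 5)(1 8 11)(4 12 13)(9 15 14)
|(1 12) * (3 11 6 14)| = 4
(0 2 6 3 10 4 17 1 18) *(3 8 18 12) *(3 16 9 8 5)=(0 2 6 5 3 10 4 17 1 12 16 9 8 18)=[2, 12, 6, 10, 17, 3, 5, 7, 18, 8, 4, 11, 16, 13, 14, 15, 9, 1, 0]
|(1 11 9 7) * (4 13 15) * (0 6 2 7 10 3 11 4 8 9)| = |(0 6 2 7 1 4 13 15 8 9 10 3 11)| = 13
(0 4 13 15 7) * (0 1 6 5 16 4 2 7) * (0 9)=(0 2 7 1 6 5 16 4 13 15 9)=[2, 6, 7, 3, 13, 16, 5, 1, 8, 0, 10, 11, 12, 15, 14, 9, 4]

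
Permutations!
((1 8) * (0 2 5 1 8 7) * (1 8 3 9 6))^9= (9)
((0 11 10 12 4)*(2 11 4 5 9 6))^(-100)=(2 9 12 11 6 5 10)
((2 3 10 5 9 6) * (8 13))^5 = (2 6 9 5 10 3)(8 13) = ((2 3 10 5 9 6)(8 13))^5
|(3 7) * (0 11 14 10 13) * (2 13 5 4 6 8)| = 10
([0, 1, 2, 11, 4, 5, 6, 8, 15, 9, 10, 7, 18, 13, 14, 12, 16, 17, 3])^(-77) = (18)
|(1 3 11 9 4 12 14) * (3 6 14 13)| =6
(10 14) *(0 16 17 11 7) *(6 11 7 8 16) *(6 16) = (0 16 17 7)(6 11 8)(10 14) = [16, 1, 2, 3, 4, 5, 11, 0, 6, 9, 14, 8, 12, 13, 10, 15, 17, 7]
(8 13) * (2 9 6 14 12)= (2 9 6 14 12)(8 13)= [0, 1, 9, 3, 4, 5, 14, 7, 13, 6, 10, 11, 2, 8, 12]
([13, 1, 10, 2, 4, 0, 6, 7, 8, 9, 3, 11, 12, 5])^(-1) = [5, 1, 3, 10, 4, 13, 6, 7, 8, 9, 2, 11, 12, 0]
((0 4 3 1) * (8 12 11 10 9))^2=((0 4 3 1)(8 12 11 10 9))^2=(0 3)(1 4)(8 11 9 12 10)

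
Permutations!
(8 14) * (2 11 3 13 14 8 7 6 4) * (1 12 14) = (1 12 14 7 6 4 2 11 3 13) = [0, 12, 11, 13, 2, 5, 4, 6, 8, 9, 10, 3, 14, 1, 7]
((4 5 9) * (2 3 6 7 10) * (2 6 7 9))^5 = ((2 3 7 10 6 9 4 5))^5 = (2 9 7 5 6 3 4 10)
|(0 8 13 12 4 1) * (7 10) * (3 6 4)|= |(0 8 13 12 3 6 4 1)(7 10)|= 8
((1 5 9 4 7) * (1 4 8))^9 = (1 5 9 8)(4 7)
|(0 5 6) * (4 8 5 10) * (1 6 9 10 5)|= 8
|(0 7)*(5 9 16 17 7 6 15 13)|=9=|(0 6 15 13 5 9 16 17 7)|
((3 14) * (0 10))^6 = ((0 10)(3 14))^6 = (14)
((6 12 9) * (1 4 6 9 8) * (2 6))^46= (1 12 2)(4 8 6)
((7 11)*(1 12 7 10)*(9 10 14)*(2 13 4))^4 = ((1 12 7 11 14 9 10)(2 13 4))^4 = (1 14 12 9 7 10 11)(2 13 4)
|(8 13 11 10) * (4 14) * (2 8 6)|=|(2 8 13 11 10 6)(4 14)|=6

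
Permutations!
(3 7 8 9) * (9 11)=[0, 1, 2, 7, 4, 5, 6, 8, 11, 3, 10, 9]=(3 7 8 11 9)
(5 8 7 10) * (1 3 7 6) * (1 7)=(1 3)(5 8 6 7 10)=[0, 3, 2, 1, 4, 8, 7, 10, 6, 9, 5]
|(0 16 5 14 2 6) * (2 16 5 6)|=|(0 5 14 16 6)|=5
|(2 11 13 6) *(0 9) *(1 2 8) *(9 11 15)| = |(0 11 13 6 8 1 2 15 9)| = 9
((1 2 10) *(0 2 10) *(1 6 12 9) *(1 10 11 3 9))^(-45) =((0 2)(1 11 3 9 10 6 12))^(-45) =(0 2)(1 10 11 6 3 12 9)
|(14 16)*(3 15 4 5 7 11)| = 6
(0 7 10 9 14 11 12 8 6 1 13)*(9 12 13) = (0 7 10 12 8 6 1 9 14 11 13) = [7, 9, 2, 3, 4, 5, 1, 10, 6, 14, 12, 13, 8, 0, 11]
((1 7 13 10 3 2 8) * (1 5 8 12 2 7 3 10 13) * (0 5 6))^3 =((13)(0 5 8 6)(1 3 7)(2 12))^3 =(13)(0 6 8 5)(2 12)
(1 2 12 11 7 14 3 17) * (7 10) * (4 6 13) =(1 2 12 11 10 7 14 3 17)(4 6 13) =[0, 2, 12, 17, 6, 5, 13, 14, 8, 9, 7, 10, 11, 4, 3, 15, 16, 1]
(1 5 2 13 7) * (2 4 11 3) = [0, 5, 13, 2, 11, 4, 6, 1, 8, 9, 10, 3, 12, 7] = (1 5 4 11 3 2 13 7)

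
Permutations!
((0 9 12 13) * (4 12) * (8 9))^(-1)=(0 13 12 4 9 8)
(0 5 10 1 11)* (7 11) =(0 5 10 1 7 11) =[5, 7, 2, 3, 4, 10, 6, 11, 8, 9, 1, 0]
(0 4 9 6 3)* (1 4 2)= (0 2 1 4 9 6 3)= [2, 4, 1, 0, 9, 5, 3, 7, 8, 6]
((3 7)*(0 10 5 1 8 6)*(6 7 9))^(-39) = (0 3 1)(5 6 7)(8 10 9)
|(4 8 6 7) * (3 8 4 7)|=3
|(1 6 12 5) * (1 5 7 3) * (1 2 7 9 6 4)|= 6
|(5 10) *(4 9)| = 2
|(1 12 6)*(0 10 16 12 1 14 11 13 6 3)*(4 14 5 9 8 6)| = 20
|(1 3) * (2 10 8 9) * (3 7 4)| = 4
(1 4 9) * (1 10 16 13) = (1 4 9 10 16 13) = [0, 4, 2, 3, 9, 5, 6, 7, 8, 10, 16, 11, 12, 1, 14, 15, 13]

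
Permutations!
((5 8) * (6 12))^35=(5 8)(6 12)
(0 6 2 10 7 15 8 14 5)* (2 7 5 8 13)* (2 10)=[6, 1, 2, 3, 4, 0, 7, 15, 14, 9, 5, 11, 12, 10, 8, 13]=(0 6 7 15 13 10 5)(8 14)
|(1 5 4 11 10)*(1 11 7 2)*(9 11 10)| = 10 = |(1 5 4 7 2)(9 11)|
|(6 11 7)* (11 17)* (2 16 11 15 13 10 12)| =10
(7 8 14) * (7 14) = [0, 1, 2, 3, 4, 5, 6, 8, 7, 9, 10, 11, 12, 13, 14] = (14)(7 8)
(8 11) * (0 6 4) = (0 6 4)(8 11) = [6, 1, 2, 3, 0, 5, 4, 7, 11, 9, 10, 8]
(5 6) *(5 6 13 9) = (5 13 9) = [0, 1, 2, 3, 4, 13, 6, 7, 8, 5, 10, 11, 12, 9]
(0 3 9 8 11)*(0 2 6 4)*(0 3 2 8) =(0 2 6 4 3 9)(8 11) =[2, 1, 6, 9, 3, 5, 4, 7, 11, 0, 10, 8]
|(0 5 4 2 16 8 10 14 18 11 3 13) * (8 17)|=13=|(0 5 4 2 16 17 8 10 14 18 11 3 13)|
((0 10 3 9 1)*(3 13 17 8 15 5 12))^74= ((0 10 13 17 8 15 5 12 3 9 1))^74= (0 3 15 13 1 12 8 10 9 5 17)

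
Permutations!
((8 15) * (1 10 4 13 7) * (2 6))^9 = ((1 10 4 13 7)(2 6)(8 15))^9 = (1 7 13 4 10)(2 6)(8 15)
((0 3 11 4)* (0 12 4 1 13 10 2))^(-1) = ((0 3 11 1 13 10 2)(4 12))^(-1) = (0 2 10 13 1 11 3)(4 12)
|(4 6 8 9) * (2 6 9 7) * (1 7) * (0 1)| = 6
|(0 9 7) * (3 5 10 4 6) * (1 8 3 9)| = |(0 1 8 3 5 10 4 6 9 7)| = 10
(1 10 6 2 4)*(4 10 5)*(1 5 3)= [0, 3, 10, 1, 5, 4, 2, 7, 8, 9, 6]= (1 3)(2 10 6)(4 5)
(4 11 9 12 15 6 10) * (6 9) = (4 11 6 10)(9 12 15) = [0, 1, 2, 3, 11, 5, 10, 7, 8, 12, 4, 6, 15, 13, 14, 9]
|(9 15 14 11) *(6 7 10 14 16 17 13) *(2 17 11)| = 28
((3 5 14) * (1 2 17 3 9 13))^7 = ((1 2 17 3 5 14 9 13))^7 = (1 13 9 14 5 3 17 2)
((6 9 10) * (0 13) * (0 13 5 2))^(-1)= (13)(0 2 5)(6 10 9)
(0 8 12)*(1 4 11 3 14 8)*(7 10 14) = (0 1 4 11 3 7 10 14 8 12) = [1, 4, 2, 7, 11, 5, 6, 10, 12, 9, 14, 3, 0, 13, 8]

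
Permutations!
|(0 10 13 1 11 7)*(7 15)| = 7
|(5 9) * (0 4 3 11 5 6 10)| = 8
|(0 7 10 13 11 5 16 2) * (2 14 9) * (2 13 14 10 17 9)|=11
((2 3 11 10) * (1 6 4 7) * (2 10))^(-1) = (1 7 4 6)(2 11 3)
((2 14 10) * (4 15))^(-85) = (2 10 14)(4 15)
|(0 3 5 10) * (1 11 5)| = 6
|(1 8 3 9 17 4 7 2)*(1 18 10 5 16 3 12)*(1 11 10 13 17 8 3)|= |(1 3 9 8 12 11 10 5 16)(2 18 13 17 4 7)|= 18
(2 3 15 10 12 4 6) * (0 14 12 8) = (0 14 12 4 6 2 3 15 10 8) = [14, 1, 3, 15, 6, 5, 2, 7, 0, 9, 8, 11, 4, 13, 12, 10]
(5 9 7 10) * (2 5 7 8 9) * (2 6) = [0, 1, 5, 3, 4, 6, 2, 10, 9, 8, 7] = (2 5 6)(7 10)(8 9)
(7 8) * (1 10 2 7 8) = [0, 10, 7, 3, 4, 5, 6, 1, 8, 9, 2] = (1 10 2 7)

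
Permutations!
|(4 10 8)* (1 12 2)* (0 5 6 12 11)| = 21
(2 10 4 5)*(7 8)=(2 10 4 5)(7 8)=[0, 1, 10, 3, 5, 2, 6, 8, 7, 9, 4]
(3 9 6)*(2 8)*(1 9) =[0, 9, 8, 1, 4, 5, 3, 7, 2, 6] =(1 9 6 3)(2 8)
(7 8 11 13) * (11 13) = (7 8 13) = [0, 1, 2, 3, 4, 5, 6, 8, 13, 9, 10, 11, 12, 7]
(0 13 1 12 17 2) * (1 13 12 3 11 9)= (0 12 17 2)(1 3 11 9)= [12, 3, 0, 11, 4, 5, 6, 7, 8, 1, 10, 9, 17, 13, 14, 15, 16, 2]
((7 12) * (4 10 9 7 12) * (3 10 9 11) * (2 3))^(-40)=((12)(2 3 10 11)(4 9 7))^(-40)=(12)(4 7 9)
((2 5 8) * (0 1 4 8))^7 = (0 1 4 8 2 5)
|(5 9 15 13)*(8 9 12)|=6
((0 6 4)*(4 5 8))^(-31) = ((0 6 5 8 4))^(-31) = (0 4 8 5 6)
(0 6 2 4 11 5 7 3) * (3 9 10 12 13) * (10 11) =(0 6 2 4 10 12 13 3)(5 7 9 11) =[6, 1, 4, 0, 10, 7, 2, 9, 8, 11, 12, 5, 13, 3]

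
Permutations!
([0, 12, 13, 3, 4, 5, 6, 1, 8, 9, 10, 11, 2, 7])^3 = (1 13 12 7 2)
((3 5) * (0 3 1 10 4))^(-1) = (0 4 10 1 5 3)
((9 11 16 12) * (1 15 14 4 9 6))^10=((1 15 14 4 9 11 16 12 6))^10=(1 15 14 4 9 11 16 12 6)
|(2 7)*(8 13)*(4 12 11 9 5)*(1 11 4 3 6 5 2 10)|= 6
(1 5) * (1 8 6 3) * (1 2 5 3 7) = (1 3 2 5 8 6 7) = [0, 3, 5, 2, 4, 8, 7, 1, 6]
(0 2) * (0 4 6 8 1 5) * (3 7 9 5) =(0 2 4 6 8 1 3 7 9 5) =[2, 3, 4, 7, 6, 0, 8, 9, 1, 5]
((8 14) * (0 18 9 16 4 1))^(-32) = (0 4 9)(1 16 18)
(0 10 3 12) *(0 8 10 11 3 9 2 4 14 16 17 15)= (0 11 3 12 8 10 9 2 4 14 16 17 15)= [11, 1, 4, 12, 14, 5, 6, 7, 10, 2, 9, 3, 8, 13, 16, 0, 17, 15]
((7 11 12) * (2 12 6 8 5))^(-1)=((2 12 7 11 6 8 5))^(-1)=(2 5 8 6 11 7 12)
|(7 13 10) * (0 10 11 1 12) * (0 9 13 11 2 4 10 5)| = |(0 5)(1 12 9 13 2 4 10 7 11)| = 18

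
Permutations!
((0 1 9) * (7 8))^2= (0 9 1)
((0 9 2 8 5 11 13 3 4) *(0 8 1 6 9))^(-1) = ((1 6 9 2)(3 4 8 5 11 13))^(-1) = (1 2 9 6)(3 13 11 5 8 4)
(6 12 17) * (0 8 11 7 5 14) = (0 8 11 7 5 14)(6 12 17) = [8, 1, 2, 3, 4, 14, 12, 5, 11, 9, 10, 7, 17, 13, 0, 15, 16, 6]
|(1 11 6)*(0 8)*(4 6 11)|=6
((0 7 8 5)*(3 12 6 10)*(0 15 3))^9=(15)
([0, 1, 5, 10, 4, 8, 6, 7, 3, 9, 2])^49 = [0, 1, 10, 8, 4, 2, 6, 7, 5, 9, 3]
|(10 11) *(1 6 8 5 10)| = |(1 6 8 5 10 11)| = 6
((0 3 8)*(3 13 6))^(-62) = ((0 13 6 3 8))^(-62) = (0 3 13 8 6)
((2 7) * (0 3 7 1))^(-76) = ((0 3 7 2 1))^(-76) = (0 1 2 7 3)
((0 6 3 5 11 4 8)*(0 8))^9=(0 5)(3 4)(6 11)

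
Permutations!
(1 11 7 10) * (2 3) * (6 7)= [0, 11, 3, 2, 4, 5, 7, 10, 8, 9, 1, 6]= (1 11 6 7 10)(2 3)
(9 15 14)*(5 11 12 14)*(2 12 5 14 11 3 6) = (2 12 11 5 3 6)(9 15 14) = [0, 1, 12, 6, 4, 3, 2, 7, 8, 15, 10, 5, 11, 13, 9, 14]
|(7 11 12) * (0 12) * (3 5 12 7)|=|(0 7 11)(3 5 12)|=3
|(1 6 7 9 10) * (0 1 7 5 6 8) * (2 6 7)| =|(0 1 8)(2 6 5 7 9 10)| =6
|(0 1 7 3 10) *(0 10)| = |(10)(0 1 7 3)| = 4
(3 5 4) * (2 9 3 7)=(2 9 3 5 4 7)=[0, 1, 9, 5, 7, 4, 6, 2, 8, 3]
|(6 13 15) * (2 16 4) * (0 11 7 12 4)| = 21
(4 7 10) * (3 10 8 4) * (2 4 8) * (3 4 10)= (2 10 4 7)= [0, 1, 10, 3, 7, 5, 6, 2, 8, 9, 4]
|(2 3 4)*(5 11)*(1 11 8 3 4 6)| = 6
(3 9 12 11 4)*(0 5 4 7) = (0 5 4 3 9 12 11 7) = [5, 1, 2, 9, 3, 4, 6, 0, 8, 12, 10, 7, 11]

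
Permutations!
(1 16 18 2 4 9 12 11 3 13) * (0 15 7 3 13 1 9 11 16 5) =(0 15 7 3 1 5)(2 4 11 13 9 12 16 18) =[15, 5, 4, 1, 11, 0, 6, 3, 8, 12, 10, 13, 16, 9, 14, 7, 18, 17, 2]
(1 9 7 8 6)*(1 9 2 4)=(1 2 4)(6 9 7 8)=[0, 2, 4, 3, 1, 5, 9, 8, 6, 7]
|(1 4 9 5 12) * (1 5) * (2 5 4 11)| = 7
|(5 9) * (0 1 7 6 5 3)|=7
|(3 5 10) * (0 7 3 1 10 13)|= 10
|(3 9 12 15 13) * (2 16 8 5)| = |(2 16 8 5)(3 9 12 15 13)| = 20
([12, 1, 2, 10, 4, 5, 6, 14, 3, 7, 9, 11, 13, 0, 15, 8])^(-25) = (0 13 12)(3 7 8 9 15 10 14)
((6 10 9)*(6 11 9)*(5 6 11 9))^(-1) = ((5 6 10 11))^(-1) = (5 11 10 6)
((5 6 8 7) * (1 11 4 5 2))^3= (1 5 7 11 6 2 4 8)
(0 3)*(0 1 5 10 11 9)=(0 3 1 5 10 11 9)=[3, 5, 2, 1, 4, 10, 6, 7, 8, 0, 11, 9]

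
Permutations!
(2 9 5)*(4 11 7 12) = (2 9 5)(4 11 7 12) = [0, 1, 9, 3, 11, 2, 6, 12, 8, 5, 10, 7, 4]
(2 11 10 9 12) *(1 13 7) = (1 13 7)(2 11 10 9 12) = [0, 13, 11, 3, 4, 5, 6, 1, 8, 12, 9, 10, 2, 7]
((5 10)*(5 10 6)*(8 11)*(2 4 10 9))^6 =((2 4 10 9)(5 6)(8 11))^6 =(11)(2 10)(4 9)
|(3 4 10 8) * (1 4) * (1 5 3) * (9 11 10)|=6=|(1 4 9 11 10 8)(3 5)|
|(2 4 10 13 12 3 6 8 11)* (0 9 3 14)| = 12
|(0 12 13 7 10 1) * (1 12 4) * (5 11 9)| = 12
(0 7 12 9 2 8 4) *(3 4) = (0 7 12 9 2 8 3 4) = [7, 1, 8, 4, 0, 5, 6, 12, 3, 2, 10, 11, 9]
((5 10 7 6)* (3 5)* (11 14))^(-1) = ((3 5 10 7 6)(11 14))^(-1) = (3 6 7 10 5)(11 14)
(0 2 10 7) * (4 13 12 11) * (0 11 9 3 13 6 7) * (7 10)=[2, 1, 7, 13, 6, 5, 10, 11, 8, 3, 0, 4, 9, 12]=(0 2 7 11 4 6 10)(3 13 12 9)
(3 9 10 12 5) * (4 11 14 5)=[0, 1, 2, 9, 11, 3, 6, 7, 8, 10, 12, 14, 4, 13, 5]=(3 9 10 12 4 11 14 5)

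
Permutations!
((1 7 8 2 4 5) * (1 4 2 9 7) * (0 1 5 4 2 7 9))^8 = (9)(0 5 7)(1 2 8)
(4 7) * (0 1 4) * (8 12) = (0 1 4 7)(8 12) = [1, 4, 2, 3, 7, 5, 6, 0, 12, 9, 10, 11, 8]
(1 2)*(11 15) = (1 2)(11 15) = [0, 2, 1, 3, 4, 5, 6, 7, 8, 9, 10, 15, 12, 13, 14, 11]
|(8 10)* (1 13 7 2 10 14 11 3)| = 9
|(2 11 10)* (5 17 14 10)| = 6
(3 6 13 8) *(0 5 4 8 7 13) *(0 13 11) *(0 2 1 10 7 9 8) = [5, 10, 1, 6, 0, 4, 13, 11, 3, 8, 7, 2, 12, 9] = (0 5 4)(1 10 7 11 2)(3 6 13 9 8)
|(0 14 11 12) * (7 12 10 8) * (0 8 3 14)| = |(3 14 11 10)(7 12 8)| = 12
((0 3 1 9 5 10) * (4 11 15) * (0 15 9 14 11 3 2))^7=((0 2)(1 14 11 9 5 10 15 4 3))^7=(0 2)(1 4 10 9 14 3 15 5 11)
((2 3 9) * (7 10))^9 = (7 10)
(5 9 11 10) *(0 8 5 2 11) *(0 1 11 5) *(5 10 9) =(0 8)(1 11 9)(2 10) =[8, 11, 10, 3, 4, 5, 6, 7, 0, 1, 2, 9]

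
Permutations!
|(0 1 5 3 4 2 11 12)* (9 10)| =8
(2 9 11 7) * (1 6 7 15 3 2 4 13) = [0, 6, 9, 2, 13, 5, 7, 4, 8, 11, 10, 15, 12, 1, 14, 3] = (1 6 7 4 13)(2 9 11 15 3)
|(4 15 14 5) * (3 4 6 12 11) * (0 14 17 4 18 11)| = |(0 14 5 6 12)(3 18 11)(4 15 17)| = 15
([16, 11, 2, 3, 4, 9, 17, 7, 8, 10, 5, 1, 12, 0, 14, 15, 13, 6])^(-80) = [16, 1, 2, 3, 4, 9, 6, 7, 8, 10, 5, 11, 12, 0, 14, 15, 13, 17]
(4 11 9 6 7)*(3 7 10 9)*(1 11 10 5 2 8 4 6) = (1 11 3 7 6 5 2 8 4 10 9) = [0, 11, 8, 7, 10, 2, 5, 6, 4, 1, 9, 3]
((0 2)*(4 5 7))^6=(7)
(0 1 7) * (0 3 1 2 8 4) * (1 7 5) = (0 2 8 4)(1 5)(3 7) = [2, 5, 8, 7, 0, 1, 6, 3, 4]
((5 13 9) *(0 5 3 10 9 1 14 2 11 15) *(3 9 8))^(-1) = (0 15 11 2 14 1 13 5)(3 8 10)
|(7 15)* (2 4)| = 2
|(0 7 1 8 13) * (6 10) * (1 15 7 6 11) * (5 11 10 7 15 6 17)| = 14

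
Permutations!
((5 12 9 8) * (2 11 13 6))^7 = ((2 11 13 6)(5 12 9 8))^7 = (2 6 13 11)(5 8 9 12)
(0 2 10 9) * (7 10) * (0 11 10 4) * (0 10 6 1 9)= (0 2 7 4 10)(1 9 11 6)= [2, 9, 7, 3, 10, 5, 1, 4, 8, 11, 0, 6]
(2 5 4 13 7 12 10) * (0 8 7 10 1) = (0 8 7 12 1)(2 5 4 13 10) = [8, 0, 5, 3, 13, 4, 6, 12, 7, 9, 2, 11, 1, 10]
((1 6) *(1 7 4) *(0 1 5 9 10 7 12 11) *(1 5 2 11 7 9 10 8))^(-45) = (0 9 6 4)(1 7 11 10)(2 5 8 12)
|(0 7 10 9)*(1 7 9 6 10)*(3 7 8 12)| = 10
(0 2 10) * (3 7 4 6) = (0 2 10)(3 7 4 6) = [2, 1, 10, 7, 6, 5, 3, 4, 8, 9, 0]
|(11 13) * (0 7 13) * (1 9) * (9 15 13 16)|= 8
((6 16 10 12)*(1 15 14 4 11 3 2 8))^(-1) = (1 8 2 3 11 4 14 15)(6 12 10 16)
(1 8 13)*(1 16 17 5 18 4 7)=[0, 8, 2, 3, 7, 18, 6, 1, 13, 9, 10, 11, 12, 16, 14, 15, 17, 5, 4]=(1 8 13 16 17 5 18 4 7)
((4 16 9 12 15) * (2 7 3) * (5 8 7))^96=(2 5 8 7 3)(4 16 9 12 15)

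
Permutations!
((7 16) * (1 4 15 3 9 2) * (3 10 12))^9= ((1 4 15 10 12 3 9 2)(7 16))^9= (1 4 15 10 12 3 9 2)(7 16)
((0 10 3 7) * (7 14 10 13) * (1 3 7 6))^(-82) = (0 10 3 6)(1 13 7 14)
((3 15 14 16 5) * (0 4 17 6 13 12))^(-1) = ((0 4 17 6 13 12)(3 15 14 16 5))^(-1) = (0 12 13 6 17 4)(3 5 16 14 15)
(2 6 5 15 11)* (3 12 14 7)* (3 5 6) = (2 3 12 14 7 5 15 11) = [0, 1, 3, 12, 4, 15, 6, 5, 8, 9, 10, 2, 14, 13, 7, 11]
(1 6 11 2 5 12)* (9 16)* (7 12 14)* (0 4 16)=[4, 6, 5, 3, 16, 14, 11, 12, 8, 0, 10, 2, 1, 13, 7, 15, 9]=(0 4 16 9)(1 6 11 2 5 14 7 12)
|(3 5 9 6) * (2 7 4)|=12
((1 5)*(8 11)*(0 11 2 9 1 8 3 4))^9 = ((0 11 3 4)(1 5 8 2 9))^9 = (0 11 3 4)(1 9 2 8 5)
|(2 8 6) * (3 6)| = |(2 8 3 6)| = 4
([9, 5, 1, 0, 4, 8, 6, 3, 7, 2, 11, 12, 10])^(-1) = (0 3 7 8 5 1 2 9)(10 12 11)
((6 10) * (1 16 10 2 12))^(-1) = ((1 16 10 6 2 12))^(-1) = (1 12 2 6 10 16)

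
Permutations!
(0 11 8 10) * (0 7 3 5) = [11, 1, 2, 5, 4, 0, 6, 3, 10, 9, 7, 8] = (0 11 8 10 7 3 5)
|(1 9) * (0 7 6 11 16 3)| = |(0 7 6 11 16 3)(1 9)| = 6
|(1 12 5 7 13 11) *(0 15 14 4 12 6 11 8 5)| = 60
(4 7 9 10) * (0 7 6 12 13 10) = [7, 1, 2, 3, 6, 5, 12, 9, 8, 0, 4, 11, 13, 10] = (0 7 9)(4 6 12 13 10)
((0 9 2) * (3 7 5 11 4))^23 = (0 2 9)(3 11 7 4 5)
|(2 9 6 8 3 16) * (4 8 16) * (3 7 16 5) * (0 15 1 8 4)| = |(0 15 1 8 7 16 2 9 6 5 3)| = 11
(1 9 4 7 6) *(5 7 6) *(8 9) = [0, 8, 2, 3, 6, 7, 1, 5, 9, 4] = (1 8 9 4 6)(5 7)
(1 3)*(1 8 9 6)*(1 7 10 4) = (1 3 8 9 6 7 10 4) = [0, 3, 2, 8, 1, 5, 7, 10, 9, 6, 4]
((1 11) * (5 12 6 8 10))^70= ((1 11)(5 12 6 8 10))^70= (12)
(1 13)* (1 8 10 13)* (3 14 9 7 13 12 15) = [0, 1, 2, 14, 4, 5, 6, 13, 10, 7, 12, 11, 15, 8, 9, 3] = (3 14 9 7 13 8 10 12 15)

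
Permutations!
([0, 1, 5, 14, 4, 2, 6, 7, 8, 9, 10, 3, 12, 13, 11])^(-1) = [0, 1, 5, 11, 4, 2, 6, 7, 8, 9, 10, 14, 12, 13, 3]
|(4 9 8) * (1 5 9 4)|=4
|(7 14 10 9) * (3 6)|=|(3 6)(7 14 10 9)|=4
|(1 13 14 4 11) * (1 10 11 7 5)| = |(1 13 14 4 7 5)(10 11)| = 6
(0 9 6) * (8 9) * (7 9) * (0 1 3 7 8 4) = [4, 3, 2, 7, 0, 5, 1, 9, 8, 6] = (0 4)(1 3 7 9 6)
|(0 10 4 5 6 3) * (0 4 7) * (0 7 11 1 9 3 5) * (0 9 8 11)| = |(0 10)(1 8 11)(3 4 9)(5 6)| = 6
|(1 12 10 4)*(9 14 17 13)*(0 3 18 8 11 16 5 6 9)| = 12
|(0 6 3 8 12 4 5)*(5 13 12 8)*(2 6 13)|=8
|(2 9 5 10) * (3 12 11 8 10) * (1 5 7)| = 10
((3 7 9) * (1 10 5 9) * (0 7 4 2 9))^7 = (0 1 5 7 10)(2 4 3 9)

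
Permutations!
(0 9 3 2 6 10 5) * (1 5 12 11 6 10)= (0 9 3 2 10 12 11 6 1 5)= [9, 5, 10, 2, 4, 0, 1, 7, 8, 3, 12, 6, 11]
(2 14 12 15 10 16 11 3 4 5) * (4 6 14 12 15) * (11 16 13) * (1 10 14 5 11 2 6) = (16)(1 10 13 2 12 4 11 3)(5 6)(14 15) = [0, 10, 12, 1, 11, 6, 5, 7, 8, 9, 13, 3, 4, 2, 15, 14, 16]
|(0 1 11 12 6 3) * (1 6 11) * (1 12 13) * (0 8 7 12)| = 9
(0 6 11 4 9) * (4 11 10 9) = (11)(0 6 10 9) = [6, 1, 2, 3, 4, 5, 10, 7, 8, 0, 9, 11]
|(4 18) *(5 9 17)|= 6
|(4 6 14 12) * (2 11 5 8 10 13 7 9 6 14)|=|(2 11 5 8 10 13 7 9 6)(4 14 12)|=9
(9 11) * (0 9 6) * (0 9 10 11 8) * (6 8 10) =(0 6 9 10 11 8) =[6, 1, 2, 3, 4, 5, 9, 7, 0, 10, 11, 8]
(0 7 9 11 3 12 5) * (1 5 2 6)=(0 7 9 11 3 12 2 6 1 5)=[7, 5, 6, 12, 4, 0, 1, 9, 8, 11, 10, 3, 2]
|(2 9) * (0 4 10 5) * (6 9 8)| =4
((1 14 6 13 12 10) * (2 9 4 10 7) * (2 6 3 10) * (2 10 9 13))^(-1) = ((1 14 3 9 4 10)(2 13 12 7 6))^(-1) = (1 10 4 9 3 14)(2 6 7 12 13)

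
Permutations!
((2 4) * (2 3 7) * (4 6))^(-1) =(2 7 3 4 6)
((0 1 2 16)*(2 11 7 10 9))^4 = (0 10)(1 9)(2 11)(7 16)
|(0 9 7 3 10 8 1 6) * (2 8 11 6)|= |(0 9 7 3 10 11 6)(1 2 8)|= 21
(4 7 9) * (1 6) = (1 6)(4 7 9) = [0, 6, 2, 3, 7, 5, 1, 9, 8, 4]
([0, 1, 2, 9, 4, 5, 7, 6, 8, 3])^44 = (9)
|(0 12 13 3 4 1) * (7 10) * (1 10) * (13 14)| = 9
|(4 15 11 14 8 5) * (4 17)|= |(4 15 11 14 8 5 17)|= 7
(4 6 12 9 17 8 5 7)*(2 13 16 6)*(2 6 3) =[0, 1, 13, 2, 6, 7, 12, 4, 5, 17, 10, 11, 9, 16, 14, 15, 3, 8] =(2 13 16 3)(4 6 12 9 17 8 5 7)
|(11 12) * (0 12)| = 3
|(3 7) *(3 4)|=3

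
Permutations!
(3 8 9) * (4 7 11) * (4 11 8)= (11)(3 4 7 8 9)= [0, 1, 2, 4, 7, 5, 6, 8, 9, 3, 10, 11]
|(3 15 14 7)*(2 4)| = |(2 4)(3 15 14 7)| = 4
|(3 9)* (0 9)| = 3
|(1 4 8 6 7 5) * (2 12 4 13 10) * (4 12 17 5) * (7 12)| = |(1 13 10 2 17 5)(4 8 6 12 7)| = 30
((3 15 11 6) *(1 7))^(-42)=(3 11)(6 15)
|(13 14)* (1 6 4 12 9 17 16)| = |(1 6 4 12 9 17 16)(13 14)| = 14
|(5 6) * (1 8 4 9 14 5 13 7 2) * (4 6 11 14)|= 6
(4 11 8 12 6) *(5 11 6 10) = (4 6)(5 11 8 12 10) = [0, 1, 2, 3, 6, 11, 4, 7, 12, 9, 5, 8, 10]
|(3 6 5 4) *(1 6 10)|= 6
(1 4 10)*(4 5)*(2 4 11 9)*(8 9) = (1 5 11 8 9 2 4 10) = [0, 5, 4, 3, 10, 11, 6, 7, 9, 2, 1, 8]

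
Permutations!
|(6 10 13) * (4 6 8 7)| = 6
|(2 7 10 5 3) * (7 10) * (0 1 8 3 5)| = |(0 1 8 3 2 10)| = 6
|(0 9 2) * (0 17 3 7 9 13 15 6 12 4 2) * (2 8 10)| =|(0 13 15 6 12 4 8 10 2 17 3 7 9)| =13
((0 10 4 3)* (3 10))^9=((0 3)(4 10))^9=(0 3)(4 10)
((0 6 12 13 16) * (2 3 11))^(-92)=((0 6 12 13 16)(2 3 11))^(-92)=(0 13 6 16 12)(2 3 11)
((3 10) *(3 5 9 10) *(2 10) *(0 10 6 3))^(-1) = ((0 10 5 9 2 6 3))^(-1) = (0 3 6 2 9 5 10)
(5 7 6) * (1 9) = (1 9)(5 7 6) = [0, 9, 2, 3, 4, 7, 5, 6, 8, 1]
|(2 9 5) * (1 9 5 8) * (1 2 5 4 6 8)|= 4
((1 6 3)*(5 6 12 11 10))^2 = ((1 12 11 10 5 6 3))^2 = (1 11 5 3 12 10 6)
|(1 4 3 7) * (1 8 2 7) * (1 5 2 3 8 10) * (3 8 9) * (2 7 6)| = |(1 4 9 3 5 7 10)(2 6)| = 14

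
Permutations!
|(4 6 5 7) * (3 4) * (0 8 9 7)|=|(0 8 9 7 3 4 6 5)|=8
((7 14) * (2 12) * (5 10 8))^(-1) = (2 12)(5 8 10)(7 14) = ((2 12)(5 10 8)(7 14))^(-1)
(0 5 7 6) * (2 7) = [5, 1, 7, 3, 4, 2, 0, 6] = (0 5 2 7 6)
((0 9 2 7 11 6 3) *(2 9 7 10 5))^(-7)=((0 7 11 6 3)(2 10 5))^(-7)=(0 6 7 3 11)(2 5 10)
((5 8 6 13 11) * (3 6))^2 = ((3 6 13 11 5 8))^2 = (3 13 5)(6 11 8)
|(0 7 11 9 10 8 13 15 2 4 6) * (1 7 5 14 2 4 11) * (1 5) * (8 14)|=|(0 1 7 5 8 13 15 4 6)(2 11 9 10 14)|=45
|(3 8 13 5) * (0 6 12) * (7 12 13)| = |(0 6 13 5 3 8 7 12)| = 8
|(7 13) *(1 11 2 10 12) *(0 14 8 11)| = 8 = |(0 14 8 11 2 10 12 1)(7 13)|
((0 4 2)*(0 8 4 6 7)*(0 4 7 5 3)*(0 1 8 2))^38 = ((0 6 5 3 1 8 7 4))^38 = (0 7 1 5)(3 6 4 8)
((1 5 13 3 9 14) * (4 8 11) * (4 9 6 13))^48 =(1 14 9 11 8 4 5)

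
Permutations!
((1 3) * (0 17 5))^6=(17)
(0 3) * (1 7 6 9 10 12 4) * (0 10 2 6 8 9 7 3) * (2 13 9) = (1 3 10 12 4)(2 6 7 8)(9 13) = [0, 3, 6, 10, 1, 5, 7, 8, 2, 13, 12, 11, 4, 9]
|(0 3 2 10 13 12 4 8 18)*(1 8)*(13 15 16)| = 12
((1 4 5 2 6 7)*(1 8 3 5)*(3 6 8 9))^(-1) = ((1 4)(2 8 6 7 9 3 5))^(-1) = (1 4)(2 5 3 9 7 6 8)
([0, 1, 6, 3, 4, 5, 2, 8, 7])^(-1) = (2 6)(7 8)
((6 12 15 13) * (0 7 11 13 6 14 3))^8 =(0 11 14)(3 7 13)(6 15 12)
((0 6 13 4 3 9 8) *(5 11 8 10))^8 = (0 11 10 3 13)(4 6 8 5 9)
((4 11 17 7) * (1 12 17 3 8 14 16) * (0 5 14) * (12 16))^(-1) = ((0 5 14 12 17 7 4 11 3 8)(1 16))^(-1) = (0 8 3 11 4 7 17 12 14 5)(1 16)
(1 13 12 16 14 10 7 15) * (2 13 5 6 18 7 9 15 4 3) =(1 5 6 18 7 4 3 2 13 12 16 14 10 9 15) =[0, 5, 13, 2, 3, 6, 18, 4, 8, 15, 9, 11, 16, 12, 10, 1, 14, 17, 7]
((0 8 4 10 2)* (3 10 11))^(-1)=(0 2 10 3 11 4 8)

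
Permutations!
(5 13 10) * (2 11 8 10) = (2 11 8 10 5 13) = [0, 1, 11, 3, 4, 13, 6, 7, 10, 9, 5, 8, 12, 2]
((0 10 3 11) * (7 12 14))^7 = ((0 10 3 11)(7 12 14))^7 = (0 11 3 10)(7 12 14)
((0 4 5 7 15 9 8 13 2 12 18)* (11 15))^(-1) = (0 18 12 2 13 8 9 15 11 7 5 4)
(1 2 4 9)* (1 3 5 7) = (1 2 4 9 3 5 7) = [0, 2, 4, 5, 9, 7, 6, 1, 8, 3]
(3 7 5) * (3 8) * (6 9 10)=[0, 1, 2, 7, 4, 8, 9, 5, 3, 10, 6]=(3 7 5 8)(6 9 10)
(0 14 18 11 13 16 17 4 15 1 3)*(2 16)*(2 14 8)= (0 8 2 16 17 4 15 1 3)(11 13 14 18)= [8, 3, 16, 0, 15, 5, 6, 7, 2, 9, 10, 13, 12, 14, 18, 1, 17, 4, 11]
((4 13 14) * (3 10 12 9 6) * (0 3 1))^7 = ((0 3 10 12 9 6 1)(4 13 14))^7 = (4 13 14)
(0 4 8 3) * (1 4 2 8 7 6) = (0 2 8 3)(1 4 7 6) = [2, 4, 8, 0, 7, 5, 1, 6, 3]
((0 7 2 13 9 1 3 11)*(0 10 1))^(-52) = (0 13 7 9 2)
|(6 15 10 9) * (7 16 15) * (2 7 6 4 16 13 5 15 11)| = 10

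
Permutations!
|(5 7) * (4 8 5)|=|(4 8 5 7)|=4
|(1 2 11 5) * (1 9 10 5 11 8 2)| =|(11)(2 8)(5 9 10)| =6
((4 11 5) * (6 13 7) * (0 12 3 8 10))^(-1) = ((0 12 3 8 10)(4 11 5)(6 13 7))^(-1) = (0 10 8 3 12)(4 5 11)(6 7 13)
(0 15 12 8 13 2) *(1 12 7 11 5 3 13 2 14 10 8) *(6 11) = (0 15 7 6 11 5 3 13 14 10 8 2)(1 12) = [15, 12, 0, 13, 4, 3, 11, 6, 2, 9, 8, 5, 1, 14, 10, 7]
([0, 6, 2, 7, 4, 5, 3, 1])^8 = (7)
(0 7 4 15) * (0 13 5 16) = (0 7 4 15 13 5 16) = [7, 1, 2, 3, 15, 16, 6, 4, 8, 9, 10, 11, 12, 5, 14, 13, 0]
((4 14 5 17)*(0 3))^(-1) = ((0 3)(4 14 5 17))^(-1) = (0 3)(4 17 5 14)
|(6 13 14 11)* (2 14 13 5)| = |(2 14 11 6 5)| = 5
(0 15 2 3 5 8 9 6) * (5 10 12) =(0 15 2 3 10 12 5 8 9 6) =[15, 1, 3, 10, 4, 8, 0, 7, 9, 6, 12, 11, 5, 13, 14, 2]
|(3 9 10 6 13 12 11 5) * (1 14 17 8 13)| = |(1 14 17 8 13 12 11 5 3 9 10 6)| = 12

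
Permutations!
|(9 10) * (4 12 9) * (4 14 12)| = 4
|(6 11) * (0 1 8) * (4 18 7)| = |(0 1 8)(4 18 7)(6 11)| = 6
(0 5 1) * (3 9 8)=[5, 0, 2, 9, 4, 1, 6, 7, 3, 8]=(0 5 1)(3 9 8)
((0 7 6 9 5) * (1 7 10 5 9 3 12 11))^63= (1 3)(6 11)(7 12)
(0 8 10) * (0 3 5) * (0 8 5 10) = (0 5 8)(3 10) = [5, 1, 2, 10, 4, 8, 6, 7, 0, 9, 3]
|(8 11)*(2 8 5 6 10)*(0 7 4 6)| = 9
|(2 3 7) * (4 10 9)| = |(2 3 7)(4 10 9)| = 3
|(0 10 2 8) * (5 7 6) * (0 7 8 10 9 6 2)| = |(0 9 6 5 8 7 2 10)| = 8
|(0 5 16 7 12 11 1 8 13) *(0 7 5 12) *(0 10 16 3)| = 11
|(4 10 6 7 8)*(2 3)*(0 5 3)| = |(0 5 3 2)(4 10 6 7 8)| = 20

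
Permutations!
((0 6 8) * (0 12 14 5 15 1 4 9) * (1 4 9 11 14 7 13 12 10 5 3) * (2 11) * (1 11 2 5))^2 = (0 8 1)(3 14 11)(4 15 5)(6 10 9)(7 12 13)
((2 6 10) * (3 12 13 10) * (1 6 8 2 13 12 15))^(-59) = ((1 6 3 15)(2 8)(10 13))^(-59) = (1 6 3 15)(2 8)(10 13)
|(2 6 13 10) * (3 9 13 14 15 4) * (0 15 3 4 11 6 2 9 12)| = |(0 15 11 6 14 3 12)(9 13 10)| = 21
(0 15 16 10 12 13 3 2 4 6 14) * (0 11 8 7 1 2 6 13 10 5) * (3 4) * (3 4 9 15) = (0 3 6 14 11 8 7 1 2 4 13 9 15 16 5)(10 12) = [3, 2, 4, 6, 13, 0, 14, 1, 7, 15, 12, 8, 10, 9, 11, 16, 5]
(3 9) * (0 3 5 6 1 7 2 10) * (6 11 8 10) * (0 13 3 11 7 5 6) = (0 11 8 10 13 3 9 6 1 5 7 2) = [11, 5, 0, 9, 4, 7, 1, 2, 10, 6, 13, 8, 12, 3]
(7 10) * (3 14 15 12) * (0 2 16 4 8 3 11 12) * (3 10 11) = (0 2 16 4 8 10 7 11 12 3 14 15) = [2, 1, 16, 14, 8, 5, 6, 11, 10, 9, 7, 12, 3, 13, 15, 0, 4]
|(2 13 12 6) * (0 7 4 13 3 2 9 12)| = |(0 7 4 13)(2 3)(6 9 12)| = 12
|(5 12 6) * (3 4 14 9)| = |(3 4 14 9)(5 12 6)| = 12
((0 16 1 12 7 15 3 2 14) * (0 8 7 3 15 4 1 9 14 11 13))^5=(0 7 2 9 1 13 8 3 16 4 11 14 12)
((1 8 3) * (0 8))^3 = (0 1 3 8)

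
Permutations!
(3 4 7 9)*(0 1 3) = (0 1 3 4 7 9) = [1, 3, 2, 4, 7, 5, 6, 9, 8, 0]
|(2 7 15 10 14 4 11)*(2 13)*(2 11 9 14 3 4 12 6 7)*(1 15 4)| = 12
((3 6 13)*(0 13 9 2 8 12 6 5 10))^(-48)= (0 3 10 13 5)(2 12 9 8 6)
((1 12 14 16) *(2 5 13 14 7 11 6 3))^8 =((1 12 7 11 6 3 2 5 13 14 16))^8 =(1 13 3 7 16 5 6 12 14 2 11)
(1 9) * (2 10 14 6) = [0, 9, 10, 3, 4, 5, 2, 7, 8, 1, 14, 11, 12, 13, 6] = (1 9)(2 10 14 6)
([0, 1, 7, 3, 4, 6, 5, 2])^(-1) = [0, 1, 7, 3, 4, 6, 5, 2]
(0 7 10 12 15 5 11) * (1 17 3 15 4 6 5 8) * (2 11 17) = [7, 2, 11, 15, 6, 17, 5, 10, 1, 9, 12, 0, 4, 13, 14, 8, 16, 3] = (0 7 10 12 4 6 5 17 3 15 8 1 2 11)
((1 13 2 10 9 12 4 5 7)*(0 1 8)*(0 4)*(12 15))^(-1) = (0 12 15 9 10 2 13 1)(4 8 7 5)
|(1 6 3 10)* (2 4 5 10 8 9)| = |(1 6 3 8 9 2 4 5 10)| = 9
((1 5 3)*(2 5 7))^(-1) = ((1 7 2 5 3))^(-1) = (1 3 5 2 7)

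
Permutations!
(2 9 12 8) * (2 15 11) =[0, 1, 9, 3, 4, 5, 6, 7, 15, 12, 10, 2, 8, 13, 14, 11] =(2 9 12 8 15 11)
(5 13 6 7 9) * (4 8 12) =(4 8 12)(5 13 6 7 9) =[0, 1, 2, 3, 8, 13, 7, 9, 12, 5, 10, 11, 4, 6]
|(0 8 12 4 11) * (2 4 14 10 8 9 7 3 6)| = 8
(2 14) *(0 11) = (0 11)(2 14) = [11, 1, 14, 3, 4, 5, 6, 7, 8, 9, 10, 0, 12, 13, 2]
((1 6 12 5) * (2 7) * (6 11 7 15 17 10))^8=(1 12 10 15 7)(2 11 5 6 17)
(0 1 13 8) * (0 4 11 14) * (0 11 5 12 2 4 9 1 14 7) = (0 14 11 7)(1 13 8 9)(2 4 5 12) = [14, 13, 4, 3, 5, 12, 6, 0, 9, 1, 10, 7, 2, 8, 11]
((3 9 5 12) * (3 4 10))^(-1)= ((3 9 5 12 4 10))^(-1)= (3 10 4 12 5 9)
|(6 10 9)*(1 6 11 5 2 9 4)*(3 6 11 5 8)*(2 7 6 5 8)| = 11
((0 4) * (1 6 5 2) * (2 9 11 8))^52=((0 4)(1 6 5 9 11 8 2))^52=(1 9 2 5 8 6 11)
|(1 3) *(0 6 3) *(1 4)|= |(0 6 3 4 1)|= 5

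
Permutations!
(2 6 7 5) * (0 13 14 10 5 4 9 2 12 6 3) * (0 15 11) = (0 13 14 10 5 12 6 7 4 9 2 3 15 11) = [13, 1, 3, 15, 9, 12, 7, 4, 8, 2, 5, 0, 6, 14, 10, 11]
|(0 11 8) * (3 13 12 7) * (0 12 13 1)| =7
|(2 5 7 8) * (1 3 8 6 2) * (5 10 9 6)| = 12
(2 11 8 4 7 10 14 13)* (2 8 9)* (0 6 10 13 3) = (0 6 10 14 3)(2 11 9)(4 7 13 8) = [6, 1, 11, 0, 7, 5, 10, 13, 4, 2, 14, 9, 12, 8, 3]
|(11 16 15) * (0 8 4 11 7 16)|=12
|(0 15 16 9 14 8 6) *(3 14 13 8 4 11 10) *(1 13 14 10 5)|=|(0 15 16 9 14 4 11 5 1 13 8 6)(3 10)|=12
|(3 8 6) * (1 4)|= |(1 4)(3 8 6)|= 6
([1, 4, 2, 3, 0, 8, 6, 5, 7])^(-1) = (0 4 1)(5 7 8)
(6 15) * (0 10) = (0 10)(6 15) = [10, 1, 2, 3, 4, 5, 15, 7, 8, 9, 0, 11, 12, 13, 14, 6]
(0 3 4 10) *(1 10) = (0 3 4 1 10) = [3, 10, 2, 4, 1, 5, 6, 7, 8, 9, 0]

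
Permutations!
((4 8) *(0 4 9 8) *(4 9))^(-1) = (0 4 8 9)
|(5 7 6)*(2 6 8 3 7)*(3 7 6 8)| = |(2 8 7 3 6 5)| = 6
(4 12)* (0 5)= (0 5)(4 12)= [5, 1, 2, 3, 12, 0, 6, 7, 8, 9, 10, 11, 4]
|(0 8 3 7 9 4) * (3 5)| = |(0 8 5 3 7 9 4)| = 7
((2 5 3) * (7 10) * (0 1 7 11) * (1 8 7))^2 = (0 7 11 8 10)(2 3 5)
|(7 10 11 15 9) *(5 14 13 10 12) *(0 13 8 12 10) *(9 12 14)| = 14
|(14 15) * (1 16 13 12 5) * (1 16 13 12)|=6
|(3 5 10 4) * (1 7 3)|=|(1 7 3 5 10 4)|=6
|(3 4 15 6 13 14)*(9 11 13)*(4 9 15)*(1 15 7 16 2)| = |(1 15 6 7 16 2)(3 9 11 13 14)| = 30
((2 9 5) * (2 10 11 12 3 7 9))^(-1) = (3 12 11 10 5 9 7) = ((3 7 9 5 10 11 12))^(-1)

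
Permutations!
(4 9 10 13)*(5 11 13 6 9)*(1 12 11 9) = (1 12 11 13 4 5 9 10 6) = [0, 12, 2, 3, 5, 9, 1, 7, 8, 10, 6, 13, 11, 4]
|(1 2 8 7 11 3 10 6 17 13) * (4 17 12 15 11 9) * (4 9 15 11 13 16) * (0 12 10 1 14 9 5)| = 78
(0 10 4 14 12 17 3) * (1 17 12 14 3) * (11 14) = (0 10 4 3)(1 17)(11 14) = [10, 17, 2, 0, 3, 5, 6, 7, 8, 9, 4, 14, 12, 13, 11, 15, 16, 1]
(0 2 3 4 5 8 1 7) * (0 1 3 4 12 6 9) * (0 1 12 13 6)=(0 2 4 5 8 3 13 6 9 1 7 12)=[2, 7, 4, 13, 5, 8, 9, 12, 3, 1, 10, 11, 0, 6]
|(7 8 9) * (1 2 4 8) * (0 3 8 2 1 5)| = |(0 3 8 9 7 5)(2 4)| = 6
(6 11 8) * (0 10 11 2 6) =[10, 1, 6, 3, 4, 5, 2, 7, 0, 9, 11, 8] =(0 10 11 8)(2 6)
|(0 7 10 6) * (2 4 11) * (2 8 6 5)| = 9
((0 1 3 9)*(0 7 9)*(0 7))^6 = ((0 1 3 7 9))^6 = (0 1 3 7 9)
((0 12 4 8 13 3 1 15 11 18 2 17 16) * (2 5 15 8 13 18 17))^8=(0 5 13 17 8 12 15 3 16 18 4 11 1)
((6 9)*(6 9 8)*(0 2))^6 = (9)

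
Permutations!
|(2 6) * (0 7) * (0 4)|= 6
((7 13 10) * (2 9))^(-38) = (7 13 10)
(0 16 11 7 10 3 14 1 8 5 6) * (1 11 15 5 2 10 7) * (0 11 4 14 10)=(0 16 15 5 6 11 1 8 2)(3 10)(4 14)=[16, 8, 0, 10, 14, 6, 11, 7, 2, 9, 3, 1, 12, 13, 4, 5, 15]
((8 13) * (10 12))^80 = ((8 13)(10 12))^80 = (13)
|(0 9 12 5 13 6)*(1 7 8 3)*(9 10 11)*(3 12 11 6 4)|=|(0 10 6)(1 7 8 12 5 13 4 3)(9 11)|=24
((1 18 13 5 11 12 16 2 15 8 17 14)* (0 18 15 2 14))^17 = (0 12 8 5 1 18 16 17 11 15 13 14)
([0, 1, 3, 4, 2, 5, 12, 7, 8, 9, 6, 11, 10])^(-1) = (2 4 3)(6 10 12)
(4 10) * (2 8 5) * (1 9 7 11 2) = [0, 9, 8, 3, 10, 1, 6, 11, 5, 7, 4, 2] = (1 9 7 11 2 8 5)(4 10)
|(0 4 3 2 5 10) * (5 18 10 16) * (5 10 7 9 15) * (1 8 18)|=|(0 4 3 2 1 8 18 7 9 15 5 16 10)|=13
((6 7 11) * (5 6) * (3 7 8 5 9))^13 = ((3 7 11 9)(5 6 8))^13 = (3 7 11 9)(5 6 8)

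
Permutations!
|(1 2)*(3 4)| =2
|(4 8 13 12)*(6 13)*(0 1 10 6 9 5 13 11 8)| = |(0 1 10 6 11 8 9 5 13 12 4)| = 11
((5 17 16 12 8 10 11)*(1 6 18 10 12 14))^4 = ((1 6 18 10 11 5 17 16 14)(8 12))^4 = (1 11 14 10 16 18 17 6 5)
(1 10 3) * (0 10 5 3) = (0 10)(1 5 3) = [10, 5, 2, 1, 4, 3, 6, 7, 8, 9, 0]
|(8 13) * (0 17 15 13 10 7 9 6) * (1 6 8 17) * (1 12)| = |(0 12 1 6)(7 9 8 10)(13 17 15)| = 12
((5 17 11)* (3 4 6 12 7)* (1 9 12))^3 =(17)(1 7 6 12 4 9 3) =((1 9 12 7 3 4 6)(5 17 11))^3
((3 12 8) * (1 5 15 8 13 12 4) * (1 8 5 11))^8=(15)(3 8 4)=((1 11)(3 4 8)(5 15)(12 13))^8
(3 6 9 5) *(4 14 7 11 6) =[0, 1, 2, 4, 14, 3, 9, 11, 8, 5, 10, 6, 12, 13, 7] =(3 4 14 7 11 6 9 5)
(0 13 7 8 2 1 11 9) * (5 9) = [13, 11, 1, 3, 4, 9, 6, 8, 2, 0, 10, 5, 12, 7] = (0 13 7 8 2 1 11 5 9)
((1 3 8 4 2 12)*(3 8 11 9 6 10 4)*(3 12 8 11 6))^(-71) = ((1 11 9 3 6 10 4 2 8 12))^(-71) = (1 12 8 2 4 10 6 3 9 11)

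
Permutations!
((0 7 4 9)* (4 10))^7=(0 10 9 7 4)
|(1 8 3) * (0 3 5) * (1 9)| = 6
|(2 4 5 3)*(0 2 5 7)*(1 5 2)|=7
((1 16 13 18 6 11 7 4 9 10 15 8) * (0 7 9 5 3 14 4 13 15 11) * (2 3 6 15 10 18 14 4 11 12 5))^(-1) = ((0 7 13 14 11 9 18 15 8 1 16 10 12 5 6)(2 3 4))^(-1) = (0 6 5 12 10 16 1 8 15 18 9 11 14 13 7)(2 4 3)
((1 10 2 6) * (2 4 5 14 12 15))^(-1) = (1 6 2 15 12 14 5 4 10)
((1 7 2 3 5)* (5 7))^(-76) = (2 7 3)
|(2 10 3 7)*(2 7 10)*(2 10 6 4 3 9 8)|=|(2 10 9 8)(3 6 4)|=12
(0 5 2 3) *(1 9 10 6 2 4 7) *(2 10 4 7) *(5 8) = (0 8 5 7 1 9 4 2 3)(6 10) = [8, 9, 3, 0, 2, 7, 10, 1, 5, 4, 6]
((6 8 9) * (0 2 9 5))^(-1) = (0 5 8 6 9 2)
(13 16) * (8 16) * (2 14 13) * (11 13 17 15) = (2 14 17 15 11 13 8 16) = [0, 1, 14, 3, 4, 5, 6, 7, 16, 9, 10, 13, 12, 8, 17, 11, 2, 15]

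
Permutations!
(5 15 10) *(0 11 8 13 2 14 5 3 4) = (0 11 8 13 2 14 5 15 10 3 4) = [11, 1, 14, 4, 0, 15, 6, 7, 13, 9, 3, 8, 12, 2, 5, 10]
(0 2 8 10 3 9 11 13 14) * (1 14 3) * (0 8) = (0 2)(1 14 8 10)(3 9 11 13) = [2, 14, 0, 9, 4, 5, 6, 7, 10, 11, 1, 13, 12, 3, 8]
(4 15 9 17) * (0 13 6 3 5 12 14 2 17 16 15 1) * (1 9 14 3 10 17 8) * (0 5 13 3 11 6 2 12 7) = [3, 5, 8, 13, 9, 7, 10, 0, 1, 16, 17, 6, 11, 2, 12, 14, 15, 4] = (0 3 13 2 8 1 5 7)(4 9 16 15 14 12 11 6 10 17)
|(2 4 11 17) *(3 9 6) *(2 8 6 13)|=|(2 4 11 17 8 6 3 9 13)|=9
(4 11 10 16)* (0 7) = (0 7)(4 11 10 16) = [7, 1, 2, 3, 11, 5, 6, 0, 8, 9, 16, 10, 12, 13, 14, 15, 4]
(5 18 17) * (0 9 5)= (0 9 5 18 17)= [9, 1, 2, 3, 4, 18, 6, 7, 8, 5, 10, 11, 12, 13, 14, 15, 16, 0, 17]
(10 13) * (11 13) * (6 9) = (6 9)(10 11 13) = [0, 1, 2, 3, 4, 5, 9, 7, 8, 6, 11, 13, 12, 10]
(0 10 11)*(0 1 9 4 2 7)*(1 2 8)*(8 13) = (0 10 11 2 7)(1 9 4 13 8) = [10, 9, 7, 3, 13, 5, 6, 0, 1, 4, 11, 2, 12, 8]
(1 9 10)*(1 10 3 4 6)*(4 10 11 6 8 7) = (1 9 3 10 11 6)(4 8 7) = [0, 9, 2, 10, 8, 5, 1, 4, 7, 3, 11, 6]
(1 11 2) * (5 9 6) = (1 11 2)(5 9 6) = [0, 11, 1, 3, 4, 9, 5, 7, 8, 6, 10, 2]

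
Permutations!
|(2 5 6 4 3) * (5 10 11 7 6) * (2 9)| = 8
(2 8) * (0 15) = [15, 1, 8, 3, 4, 5, 6, 7, 2, 9, 10, 11, 12, 13, 14, 0] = (0 15)(2 8)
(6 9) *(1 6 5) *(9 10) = [0, 6, 2, 3, 4, 1, 10, 7, 8, 5, 9] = (1 6 10 9 5)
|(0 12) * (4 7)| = 2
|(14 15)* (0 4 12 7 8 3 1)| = |(0 4 12 7 8 3 1)(14 15)| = 14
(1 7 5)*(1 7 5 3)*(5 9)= (1 9 5 7 3)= [0, 9, 2, 1, 4, 7, 6, 3, 8, 5]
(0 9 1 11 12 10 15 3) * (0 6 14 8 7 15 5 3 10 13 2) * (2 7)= (0 9 1 11 12 13 7 15 10 5 3 6 14 8 2)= [9, 11, 0, 6, 4, 3, 14, 15, 2, 1, 5, 12, 13, 7, 8, 10]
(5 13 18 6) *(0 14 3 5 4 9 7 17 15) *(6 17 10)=(0 14 3 5 13 18 17 15)(4 9 7 10 6)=[14, 1, 2, 5, 9, 13, 4, 10, 8, 7, 6, 11, 12, 18, 3, 0, 16, 15, 17]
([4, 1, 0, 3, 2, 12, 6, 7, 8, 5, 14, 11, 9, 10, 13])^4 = (0 4 2)(5 12 9)(10 14 13)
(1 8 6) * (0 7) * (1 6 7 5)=(0 5 1 8 7)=[5, 8, 2, 3, 4, 1, 6, 0, 7]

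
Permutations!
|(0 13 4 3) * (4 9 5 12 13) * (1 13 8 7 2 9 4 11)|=6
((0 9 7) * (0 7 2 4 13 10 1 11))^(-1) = ((0 9 2 4 13 10 1 11))^(-1) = (0 11 1 10 13 4 2 9)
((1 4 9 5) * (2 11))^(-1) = (1 5 9 4)(2 11)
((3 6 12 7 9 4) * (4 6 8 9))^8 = (3 8 9 6 12 7 4)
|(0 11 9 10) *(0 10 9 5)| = |(0 11 5)| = 3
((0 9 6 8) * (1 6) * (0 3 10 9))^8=((1 6 8 3 10 9))^8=(1 8 10)(3 9 6)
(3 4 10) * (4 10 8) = (3 10)(4 8) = [0, 1, 2, 10, 8, 5, 6, 7, 4, 9, 3]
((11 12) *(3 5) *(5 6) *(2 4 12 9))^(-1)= (2 9 11 12 4)(3 5 6)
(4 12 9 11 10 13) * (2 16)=(2 16)(4 12 9 11 10 13)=[0, 1, 16, 3, 12, 5, 6, 7, 8, 11, 13, 10, 9, 4, 14, 15, 2]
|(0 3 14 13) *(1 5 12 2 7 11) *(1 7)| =4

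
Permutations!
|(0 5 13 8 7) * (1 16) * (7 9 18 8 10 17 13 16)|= 15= |(0 5 16 1 7)(8 9 18)(10 17 13)|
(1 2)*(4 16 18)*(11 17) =(1 2)(4 16 18)(11 17) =[0, 2, 1, 3, 16, 5, 6, 7, 8, 9, 10, 17, 12, 13, 14, 15, 18, 11, 4]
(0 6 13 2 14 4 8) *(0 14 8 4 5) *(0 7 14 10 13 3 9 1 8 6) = (1 8 10 13 2 6 3 9)(5 7 14) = [0, 8, 6, 9, 4, 7, 3, 14, 10, 1, 13, 11, 12, 2, 5]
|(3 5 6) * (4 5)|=4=|(3 4 5 6)|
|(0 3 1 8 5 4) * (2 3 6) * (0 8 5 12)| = |(0 6 2 3 1 5 4 8 12)| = 9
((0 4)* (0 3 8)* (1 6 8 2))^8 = (0 4 3 2 1 6 8)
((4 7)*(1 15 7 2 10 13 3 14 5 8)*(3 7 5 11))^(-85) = (1 8 5 15)(3 11 14)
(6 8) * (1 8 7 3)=(1 8 6 7 3)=[0, 8, 2, 1, 4, 5, 7, 3, 6]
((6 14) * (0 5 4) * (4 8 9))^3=((0 5 8 9 4)(6 14))^3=(0 9 5 4 8)(6 14)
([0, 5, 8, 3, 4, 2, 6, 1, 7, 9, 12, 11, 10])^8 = (12)(1 8 5 7 2)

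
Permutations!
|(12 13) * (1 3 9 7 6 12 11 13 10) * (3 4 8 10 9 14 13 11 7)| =|(1 4 8 10)(3 14 13 7 6 12 9)| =28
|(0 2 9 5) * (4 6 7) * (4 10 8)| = |(0 2 9 5)(4 6 7 10 8)| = 20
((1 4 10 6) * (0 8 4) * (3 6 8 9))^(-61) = (0 1 6 3 9)(4 8 10)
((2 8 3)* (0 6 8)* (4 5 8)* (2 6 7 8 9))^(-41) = ((0 7 8 3 6 4 5 9 2))^(-41) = (0 6 2 3 9 8 5 7 4)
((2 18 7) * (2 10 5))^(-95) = (18)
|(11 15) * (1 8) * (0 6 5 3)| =4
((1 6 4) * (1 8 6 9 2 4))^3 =((1 9 2 4 8 6))^3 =(1 4)(2 6)(8 9)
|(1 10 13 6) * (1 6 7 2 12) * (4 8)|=6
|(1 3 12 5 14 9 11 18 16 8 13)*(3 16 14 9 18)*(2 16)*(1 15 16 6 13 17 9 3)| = 30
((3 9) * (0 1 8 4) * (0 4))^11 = ((0 1 8)(3 9))^11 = (0 8 1)(3 9)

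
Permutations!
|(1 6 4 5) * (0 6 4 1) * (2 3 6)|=7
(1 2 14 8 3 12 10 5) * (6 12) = (1 2 14 8 3 6 12 10 5) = [0, 2, 14, 6, 4, 1, 12, 7, 3, 9, 5, 11, 10, 13, 8]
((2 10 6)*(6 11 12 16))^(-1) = ((2 10 11 12 16 6))^(-1) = (2 6 16 12 11 10)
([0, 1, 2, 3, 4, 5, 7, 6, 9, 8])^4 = (9)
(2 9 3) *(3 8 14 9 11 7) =[0, 1, 11, 2, 4, 5, 6, 3, 14, 8, 10, 7, 12, 13, 9] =(2 11 7 3)(8 14 9)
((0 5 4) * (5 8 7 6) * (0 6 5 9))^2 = (0 7 4 9 8 5 6)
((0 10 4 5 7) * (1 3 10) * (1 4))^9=(10)(0 4 5 7)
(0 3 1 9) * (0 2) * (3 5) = [5, 9, 0, 1, 4, 3, 6, 7, 8, 2] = (0 5 3 1 9 2)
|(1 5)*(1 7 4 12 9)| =|(1 5 7 4 12 9)| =6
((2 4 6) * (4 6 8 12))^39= ((2 6)(4 8 12))^39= (12)(2 6)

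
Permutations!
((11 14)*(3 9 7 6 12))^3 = ((3 9 7 6 12)(11 14))^3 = (3 6 9 12 7)(11 14)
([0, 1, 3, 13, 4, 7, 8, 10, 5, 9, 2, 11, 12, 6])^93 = [0, 1, 5, 7, 4, 13, 2, 6, 3, 9, 8, 11, 12, 10]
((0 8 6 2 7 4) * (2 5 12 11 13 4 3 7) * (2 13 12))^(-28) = (13)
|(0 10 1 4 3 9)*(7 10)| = 7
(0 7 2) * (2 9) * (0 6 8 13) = (0 7 9 2 6 8 13) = [7, 1, 6, 3, 4, 5, 8, 9, 13, 2, 10, 11, 12, 0]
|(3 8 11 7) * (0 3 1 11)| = 3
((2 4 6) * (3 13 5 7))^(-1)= ((2 4 6)(3 13 5 7))^(-1)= (2 6 4)(3 7 5 13)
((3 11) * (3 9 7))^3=((3 11 9 7))^3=(3 7 9 11)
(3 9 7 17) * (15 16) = [0, 1, 2, 9, 4, 5, 6, 17, 8, 7, 10, 11, 12, 13, 14, 16, 15, 3] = (3 9 7 17)(15 16)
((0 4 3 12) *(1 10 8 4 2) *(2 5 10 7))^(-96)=((0 5 10 8 4 3 12)(1 7 2))^(-96)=(0 10 4 12 5 8 3)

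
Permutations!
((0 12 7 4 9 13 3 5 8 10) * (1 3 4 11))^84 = (13)(0 11 5)(1 8 12)(3 10 7) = ((0 12 7 11 1 3 5 8 10)(4 9 13))^84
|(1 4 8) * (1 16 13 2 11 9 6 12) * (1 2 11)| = 10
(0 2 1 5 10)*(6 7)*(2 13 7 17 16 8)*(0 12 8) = (0 13 7 6 17 16)(1 5 10 12 8 2) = [13, 5, 1, 3, 4, 10, 17, 6, 2, 9, 12, 11, 8, 7, 14, 15, 0, 16]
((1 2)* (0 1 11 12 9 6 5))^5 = ((0 1 2 11 12 9 6 5))^5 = (0 9 2 5 12 1 6 11)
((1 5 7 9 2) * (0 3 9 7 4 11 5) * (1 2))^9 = ((0 3 9 1)(4 11 5))^9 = (11)(0 3 9 1)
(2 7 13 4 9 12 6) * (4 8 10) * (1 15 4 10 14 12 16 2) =(1 15 4 9 16 2 7 13 8 14 12 6) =[0, 15, 7, 3, 9, 5, 1, 13, 14, 16, 10, 11, 6, 8, 12, 4, 2]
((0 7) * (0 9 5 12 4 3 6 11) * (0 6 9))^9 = (0 7)(3 4 12 5 9)(6 11)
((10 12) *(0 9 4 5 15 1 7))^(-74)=(0 5 7 4 1 9 15)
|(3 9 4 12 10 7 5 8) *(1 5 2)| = |(1 5 8 3 9 4 12 10 7 2)| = 10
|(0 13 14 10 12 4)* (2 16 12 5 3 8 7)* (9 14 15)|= |(0 13 15 9 14 10 5 3 8 7 2 16 12 4)|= 14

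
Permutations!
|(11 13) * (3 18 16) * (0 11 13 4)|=3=|(0 11 4)(3 18 16)|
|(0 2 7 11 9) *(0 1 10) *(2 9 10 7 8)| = |(0 9 1 7 11 10)(2 8)| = 6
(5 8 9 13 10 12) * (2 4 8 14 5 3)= [0, 1, 4, 2, 8, 14, 6, 7, 9, 13, 12, 11, 3, 10, 5]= (2 4 8 9 13 10 12 3)(5 14)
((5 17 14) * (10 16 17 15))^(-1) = ((5 15 10 16 17 14))^(-1) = (5 14 17 16 10 15)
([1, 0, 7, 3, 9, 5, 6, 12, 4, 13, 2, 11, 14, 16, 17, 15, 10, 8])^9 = [1, 0, 16, 3, 17, 5, 6, 10, 14, 8, 13, 11, 2, 4, 7, 15, 9, 12]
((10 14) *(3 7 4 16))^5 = (3 7 4 16)(10 14)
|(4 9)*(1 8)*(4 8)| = 4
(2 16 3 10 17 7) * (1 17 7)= (1 17)(2 16 3 10 7)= [0, 17, 16, 10, 4, 5, 6, 2, 8, 9, 7, 11, 12, 13, 14, 15, 3, 1]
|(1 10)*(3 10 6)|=4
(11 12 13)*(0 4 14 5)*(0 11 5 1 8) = (0 4 14 1 8)(5 11 12 13) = [4, 8, 2, 3, 14, 11, 6, 7, 0, 9, 10, 12, 13, 5, 1]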